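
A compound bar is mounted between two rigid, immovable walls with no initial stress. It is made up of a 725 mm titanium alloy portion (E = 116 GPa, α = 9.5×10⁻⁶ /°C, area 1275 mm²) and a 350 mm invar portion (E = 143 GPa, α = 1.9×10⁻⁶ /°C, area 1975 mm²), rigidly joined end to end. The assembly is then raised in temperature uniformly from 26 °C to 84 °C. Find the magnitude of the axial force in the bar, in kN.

Free thermal expansion of the whole bar: Σ αᵢΔT Lᵢ = 9.5×10⁻⁶×58×725 + 1.9×10⁻⁶×58×350 = 0.438 mm.
Since the ends are fixed, an axial force P builds up, equal in every segment, with P · Σ Lᵢ/(AᵢEᵢ) = δ_free.
The series flexibility is Σ Lᵢ/(AᵢEᵢ) = 725/(1275×116×10³) + 350/(1975×143×10³) = 6.141×10⁻⁶ mm/N.
So P = 0.438 / 6.141×10⁻⁶ = 71.33 kN, compressive.

P ≈ 71.3 kN (compressive)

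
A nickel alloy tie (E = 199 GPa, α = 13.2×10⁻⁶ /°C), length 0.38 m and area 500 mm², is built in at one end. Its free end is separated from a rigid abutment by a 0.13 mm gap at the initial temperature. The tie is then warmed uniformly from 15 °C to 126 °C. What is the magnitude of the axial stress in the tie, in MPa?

Unrestrained expansion: δ_free = αΔT L = 13.2×10⁻⁶ × 111 × 380 = 0.5568 mm.
The gap closes (δ_free > 0.13 mm) and the wall then resists a further 0.5568 − 0.13 = 0.4268 mm of expansion.
So σ = E(δ_free − g)/L = 199×10³ × 0.4268/380 = 223.5 MPa.

σ ≈ 223 MPa (compressive)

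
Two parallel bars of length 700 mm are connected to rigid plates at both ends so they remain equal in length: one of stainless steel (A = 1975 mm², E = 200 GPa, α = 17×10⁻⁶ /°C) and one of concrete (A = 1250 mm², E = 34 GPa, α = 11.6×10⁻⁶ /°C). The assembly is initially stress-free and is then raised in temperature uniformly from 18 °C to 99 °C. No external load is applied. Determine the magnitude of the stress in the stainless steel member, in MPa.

σ ≈ 8.5 MPa (compressive)

The stainless steel has the larger α, so on heating it would change length more than the concrete if both were free. The rigid plates force a common final length, so the stainless steel is put into compression and the concrete into tension, with equal and opposite forces P (no external load).
Equating the net (thermal + elastic) strains gives |α₁ − α₂|·ΔT = P·[1/(A₁E₁) + 1/(A₂E₂)].
|α₁ − α₂|·ΔT = 5.4×10⁻⁶ × 81 = 0.0004374.
1/(A₁E₁) + 1/(A₂E₂) = 1/(1975×200×10³) + 1/(1250×34×10³) = 2.606×10⁻⁸ N⁻¹.
P = 0.0004374 / 2.606×10⁻⁸ = 16780 N = 16.78 kN.
σ_{stainless steel} = P/A₁ = 16780/1975 = 8.498 MPa, compressive.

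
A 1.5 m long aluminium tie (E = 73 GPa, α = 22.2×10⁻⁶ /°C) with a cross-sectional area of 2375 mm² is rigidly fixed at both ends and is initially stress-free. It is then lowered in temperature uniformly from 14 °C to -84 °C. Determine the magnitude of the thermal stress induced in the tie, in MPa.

Because both ends are immovable the net strain is zero, and the suppressed thermal strain is αΔT = 22.2×10⁻⁶ × 98 = 2175.6×10⁻⁶.
The stress required to suppress this strain is σ = Eε = 73×10³ × 2175.6×10⁻⁶ = 158.8 MPa, tensile since the tie is trying to contract.

σ ≈ 159 MPa (tensile)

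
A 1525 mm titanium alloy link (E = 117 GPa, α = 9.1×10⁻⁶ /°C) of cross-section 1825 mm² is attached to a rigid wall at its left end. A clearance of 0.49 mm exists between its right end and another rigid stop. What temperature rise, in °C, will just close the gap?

ΔT ≈ 35.3 °C

The gap closes when αΔT L = 0.49 mm, since the link is still unstressed at that instant.
ΔT = 0.49 / (9.1×10⁻⁶ × 1525) = 35.31 °C.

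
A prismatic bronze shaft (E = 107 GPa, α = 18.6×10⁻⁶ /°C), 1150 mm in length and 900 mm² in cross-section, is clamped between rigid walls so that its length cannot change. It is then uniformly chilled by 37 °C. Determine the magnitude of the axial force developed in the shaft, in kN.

With zero net strain, σ = E·αΔT = 107 GPa × 18.6×10⁻⁶ × 37 = 73.64 MPa.
Axial force P = σA = 73.64 × 900 = 66270 N = 66.27 kN, tensile.

P ≈ 66.3 kN (tensile)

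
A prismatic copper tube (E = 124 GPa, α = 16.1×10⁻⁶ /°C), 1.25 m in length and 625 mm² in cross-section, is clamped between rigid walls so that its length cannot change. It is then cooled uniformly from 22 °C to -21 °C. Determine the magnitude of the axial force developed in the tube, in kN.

The ends cannot move, so σ = EαΔT = 124×10³ × 16.1×10⁻⁶ × 43 = 85.85 MPa.
Axial force P = σA = 85.85 × 625 = 53650 N = 53.65 kN, tensile.

P ≈ 53.7 kN (tensile)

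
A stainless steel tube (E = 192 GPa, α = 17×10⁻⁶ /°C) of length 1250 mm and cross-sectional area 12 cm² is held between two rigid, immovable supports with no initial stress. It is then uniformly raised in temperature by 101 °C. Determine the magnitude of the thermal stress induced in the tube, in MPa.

σ ≈ 330 MPa (compressive)

The supports are rigid, so the total axial strain is zero. The restrained thermal strain is ε = αΔT = 17×10⁻⁶ × 101 = 1717×10⁻⁶.
σ = EαΔT = 192×10³ × 17×10⁻⁶ × 101 = 329.7 MPa (compressive; the tube is trying to expand).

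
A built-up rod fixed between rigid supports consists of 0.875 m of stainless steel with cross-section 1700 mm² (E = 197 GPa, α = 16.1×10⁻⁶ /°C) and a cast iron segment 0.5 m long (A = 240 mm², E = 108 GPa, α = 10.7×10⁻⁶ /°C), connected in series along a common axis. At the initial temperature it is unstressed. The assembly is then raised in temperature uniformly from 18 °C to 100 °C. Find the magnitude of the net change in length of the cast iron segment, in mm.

|ΔL| ≈ 0.965 mm

With the walls removed the bar would change length by δ_free = Σ αᵢΔT Lᵢ = 16.1×10⁻⁶×82×875 + 10.7×10⁻⁶×82×500 = 1.594 mm.
The walls prevent any net length change, so an axial force P (same in every segment) develops. Compatibility: P · Σ Lᵢ/(AᵢEᵢ) = δ_free.
Σ Lᵢ/(AᵢEᵢ) = 875/(1700×197×10³) + 500/(240×108×10³) = 2.19×10⁻⁵ mm/N.
Hence P = δ_free / Σ(L/AE) = 1.594/2.19×10⁻⁵ = 72.77 kN (compressive).
For the cast iron segment, free thermal change = 10.7×10⁻⁶×82×500 = 0.4387 mm and elastic change from P = 72770×500/(240×108×10³) = 1.404 mm; these oppose, so the net change is 0.965 mm (segment shortens).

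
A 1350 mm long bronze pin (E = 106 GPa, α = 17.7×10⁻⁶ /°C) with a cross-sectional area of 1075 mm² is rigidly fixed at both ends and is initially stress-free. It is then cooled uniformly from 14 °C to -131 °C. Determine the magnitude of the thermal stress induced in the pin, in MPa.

σ ≈ 272 MPa (tensile)

With length fixed, the mechanical strain must cancel the thermal strain αΔT = 17.7×10⁻⁶ × 145 = 2566.5×10⁻⁶.
σ = EαΔT = 106×10³ × 17.7×10⁻⁶ × 145 = 272 MPa (tensile; the pin is trying to contract).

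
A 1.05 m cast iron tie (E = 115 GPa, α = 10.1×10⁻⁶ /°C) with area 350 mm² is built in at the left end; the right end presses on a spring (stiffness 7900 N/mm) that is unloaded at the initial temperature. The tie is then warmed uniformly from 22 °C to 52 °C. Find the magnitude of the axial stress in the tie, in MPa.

If the spring were absent the tie would lengthen by αΔT L = 10.1×10⁻⁶ × 30 × 1050 = 0.3181 mm.
Let P be the compressive force at the spring. The tie shortens elastically by PL/(AE) and the spring compresses by P/k; together these equal δ_free.
So P = δ_free / [L/(AE) + 1/k] = 0.3181 / [ 1050/(350×115×10³) + 1/(7900) ].
P = 0.3181 / 0.0001527 = 2084 N.
σ = P/A = 2084/350 = 5.954 MPa.

σ ≈ 5.95 MPa (compressive)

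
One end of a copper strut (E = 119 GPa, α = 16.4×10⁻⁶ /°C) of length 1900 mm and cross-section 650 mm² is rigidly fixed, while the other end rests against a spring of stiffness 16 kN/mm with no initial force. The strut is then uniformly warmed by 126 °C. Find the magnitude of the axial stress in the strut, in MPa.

σ ≈ 69.4 MPa (compressive)

The unrestrained thermal change is αΔT L = 16.4×10⁻⁶ × 126 × 1900 = 3.926 mm.
With a force P in the spring, the elastic change of the strut is PL/(AE) and that of the spring is P/k; compatibility requires their sum to equal δ_free.
P [ L/(AE) + 1/k ] = δ_free → P [ 1900/(650×119×10³) + 1/(16×10³) ] = 3.926.
P = 3.926 / 8.706×10⁻⁵ = 45100 N.
σ = P/A = 45100/650 = 69.38 MPa.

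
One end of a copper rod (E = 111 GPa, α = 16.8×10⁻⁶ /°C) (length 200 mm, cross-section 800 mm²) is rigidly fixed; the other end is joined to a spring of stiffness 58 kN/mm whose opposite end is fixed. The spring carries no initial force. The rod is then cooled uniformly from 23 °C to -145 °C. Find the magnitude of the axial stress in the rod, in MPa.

If the spring were absent the rod would shorten by αΔT L = 16.8×10⁻⁶ × 168 × 200 = 0.5645 mm.
With a force P in the spring, the elastic change of the rod is PL/(AE) and that of the spring is P/k; compatibility requires their sum to equal δ_free.
So P = δ_free / [L/(AE) + 1/k] = 0.5645 / [ 200/(800×111×10³) + 1/(58×10³) ].
P = 0.5645 / 1.949×10⁻⁵ = 28960 N.
σ = P/A = 28960/800 = 36.2 MPa.

σ ≈ 36.2 MPa (tensile)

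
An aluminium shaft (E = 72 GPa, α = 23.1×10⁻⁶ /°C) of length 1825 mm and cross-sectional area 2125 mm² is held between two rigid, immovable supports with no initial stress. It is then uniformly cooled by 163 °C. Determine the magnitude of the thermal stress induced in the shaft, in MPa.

With length fixed, the mechanical strain must cancel the thermal strain αΔT = 23.1×10⁻⁶ × 163 = 3765.3×10⁻⁶.
Hence σ = E·αΔT = 72×10³ × 3765.3×10⁻⁶ = 271.1 MPa, tensile.

σ ≈ 271 MPa (tensile)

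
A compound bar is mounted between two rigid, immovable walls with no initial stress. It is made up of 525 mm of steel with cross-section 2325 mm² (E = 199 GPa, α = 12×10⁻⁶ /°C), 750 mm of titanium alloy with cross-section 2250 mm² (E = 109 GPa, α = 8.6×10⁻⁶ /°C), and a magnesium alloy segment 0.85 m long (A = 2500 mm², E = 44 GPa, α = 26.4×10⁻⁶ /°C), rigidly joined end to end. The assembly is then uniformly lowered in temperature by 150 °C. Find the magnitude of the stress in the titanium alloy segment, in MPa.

σ ≈ 197 MPa (tensile)

If the supports were absent, the total length change would be Σ αᵢΔT Lᵢ = 12×10⁻⁶×150×525 + 8.6×10⁻⁶×150×750 + 26.4×10⁻⁶×150×850 = 5.279 mm.
The rigid supports impose zero overall length change; the single axial force P common to all segments must satisfy P Σ Lᵢ/(AᵢEᵢ) = δ_free.
The series flexibility is Σ Lᵢ/(AᵢEᵢ) = 525/(2325×199×10³) + 750/(2250×109×10³) + 850/(2500×44×10³) = 1.192×10⁻⁵ mm/N.
Hence P = δ_free / Σ(L/AE) = 5.279/1.192×10⁻⁵ = 442.8 kN (tensile).
σ_{titanium alloy} = P / A = 442800 / 2250 = 196.8 MPa.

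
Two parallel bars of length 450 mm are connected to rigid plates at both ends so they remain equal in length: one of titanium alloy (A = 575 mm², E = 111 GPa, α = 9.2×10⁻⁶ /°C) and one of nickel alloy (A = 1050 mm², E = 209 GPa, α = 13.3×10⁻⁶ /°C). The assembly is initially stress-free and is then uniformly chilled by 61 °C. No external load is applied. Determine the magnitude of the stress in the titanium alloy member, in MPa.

σ ≈ 21.5 MPa (compressive)

The nickel alloy has the larger α, so on cooling it would change length more than the titanium alloy if both were free. The rigid plates force a common final length, so the nickel alloy is put into tension and the titanium alloy into compression, with equal and opposite forces P (no external load).
Equating the net (thermal + elastic) strains gives |α₁ − α₂|·ΔT = P·[1/(A₁E₁) + 1/(A₂E₂)].
|α₁ − α₂|·ΔT = 4.1×10⁻⁶ × 61 = 0.0002501.
1/(A₁E₁) + 1/(A₂E₂) = 1/(575×111×10³) + 1/(1050×209×10³) = 2.022×10⁻⁸ N⁻¹.
P = 0.0002501 / 2.022×10⁻⁸ = 12370 N = 12.37 kN.
σ_{titanium alloy} = P/A₁ = 12370/575 = 21.51 MPa, compressive.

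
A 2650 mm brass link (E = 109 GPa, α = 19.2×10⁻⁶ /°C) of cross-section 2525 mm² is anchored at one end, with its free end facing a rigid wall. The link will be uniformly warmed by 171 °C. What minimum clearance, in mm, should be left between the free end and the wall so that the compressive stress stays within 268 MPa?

Free expansion if unrestrained: δ_free = αΔT L = 19.2×10⁻⁶ × 171 × 2650 = 8.7 mm.
A stress of 268 MPa corresponds to the wall pushing the link back by σL/E = 268×2650/(109×10³) = 6.516 mm.
The gap must absorb the remainder: g_min = 8.7 − 6.516 = 2.185 mm.

g ≈ 2.18 mm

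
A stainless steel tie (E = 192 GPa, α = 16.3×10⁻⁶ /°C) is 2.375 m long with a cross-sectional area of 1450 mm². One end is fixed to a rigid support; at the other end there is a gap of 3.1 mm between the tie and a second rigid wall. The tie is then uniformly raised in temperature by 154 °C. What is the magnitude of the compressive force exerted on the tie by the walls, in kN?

P ≈ 335 kN

Unrestrained expansion: δ_free = αΔT L = 16.3×10⁻⁶ × 154 × 2375 = 5.962 mm.
After closing the 3.1 mm clearance, 5.962 − 3.1 = 2.862 mm of expansion remains to be suppressed by the wall.
Compatibility: PL/(AE) = 2.862 mm, so σ = P/A = E × (2.862/2375) = 231.3 MPa.
P = σA = 231.3 × 1450 = 335.5 kN.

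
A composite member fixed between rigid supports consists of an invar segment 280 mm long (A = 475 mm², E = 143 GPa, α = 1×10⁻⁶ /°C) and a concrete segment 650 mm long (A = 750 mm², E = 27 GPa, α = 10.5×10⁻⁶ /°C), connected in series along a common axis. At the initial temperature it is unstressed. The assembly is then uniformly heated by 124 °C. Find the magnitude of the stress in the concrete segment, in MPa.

Free thermal expansion of the whole bar: Σ αᵢΔT Lᵢ = 1×10⁻⁶×124×280 + 10.5×10⁻⁶×124×650 = 0.881 mm.
The rigid supports impose zero overall length change; the single axial force P common to all segments must satisfy P Σ Lᵢ/(AᵢEᵢ) = δ_free.
The series flexibility is Σ Lᵢ/(AᵢEᵢ) = 280/(475×143×10³) + 650/(750×27×10³) = 3.622×10⁻⁵ mm/N.
Hence P = δ_free / Σ(L/AE) = 0.881/3.622×10⁻⁵ = 24.32 kN (compressive).
σ_{concrete} = P / A = 24320 / 750 = 32.43 MPa.

σ ≈ 32.4 MPa (compressive)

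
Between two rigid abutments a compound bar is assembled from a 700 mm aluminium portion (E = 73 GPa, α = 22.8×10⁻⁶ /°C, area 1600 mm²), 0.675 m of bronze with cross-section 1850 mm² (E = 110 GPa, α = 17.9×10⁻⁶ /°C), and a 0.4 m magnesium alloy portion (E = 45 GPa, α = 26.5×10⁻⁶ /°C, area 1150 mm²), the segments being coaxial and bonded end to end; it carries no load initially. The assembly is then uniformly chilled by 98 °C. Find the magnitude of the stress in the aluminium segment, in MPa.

σ ≈ 139 MPa (tensile)

Free thermal contraction of the whole bar: Σ αᵢΔT Lᵢ = 22.8×10⁻⁶×98×700 + 17.9×10⁻⁶×98×675 + 26.5×10⁻⁶×98×400 = 3.787 mm.
The rigid supports impose zero overall length change; the single axial force P common to all segments must satisfy P Σ Lᵢ/(AᵢEᵢ) = δ_free.
Σ Lᵢ/(AᵢEᵢ) = 700/(1600×73×10³) + 675/(1850×110×10³) + 400/(1150×45×10³) = 1.704×10⁻⁵ mm/N.
Hence P = δ_free / Σ(L/AE) = 3.787/1.704×10⁻⁵ = 222.2 kN (tensile).
σ_{aluminium} = P / A = 222200 / 1600 = 138.9 MPa.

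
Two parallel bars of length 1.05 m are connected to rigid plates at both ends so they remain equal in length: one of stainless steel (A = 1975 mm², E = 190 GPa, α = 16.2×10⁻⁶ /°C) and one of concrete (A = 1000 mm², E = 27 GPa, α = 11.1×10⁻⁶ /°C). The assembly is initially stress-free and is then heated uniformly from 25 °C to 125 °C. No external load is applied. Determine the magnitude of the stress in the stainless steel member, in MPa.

The stainless steel has the larger α, so on heating it would change length more than the concrete if both were free. The rigid plates force a common final length, so the stainless steel is put into compression and the concrete into tension, with equal and opposite forces P (no external load).
Setting the final lengths equal and cancelling L: (α₁ − α₂)ΔT = P/(A₁E₁) + P/(A₂E₂).
|α₁ − α₂|·ΔT = 5.1×10⁻⁶ × 100 = 0.00051.
1/(A₁E₁) + 1/(A₂E₂) = 1/(1975×190×10³) + 1/(1000×27×10³) = 3.97×10⁻⁸ N⁻¹.
P = 0.00051 / 3.97×10⁻⁸ = 12850 N = 12.85 kN.
σ_{stainless steel} = P/A₁ = 12850/1975 = 6.504 MPa, compressive.

σ ≈ 6.5 MPa (compressive)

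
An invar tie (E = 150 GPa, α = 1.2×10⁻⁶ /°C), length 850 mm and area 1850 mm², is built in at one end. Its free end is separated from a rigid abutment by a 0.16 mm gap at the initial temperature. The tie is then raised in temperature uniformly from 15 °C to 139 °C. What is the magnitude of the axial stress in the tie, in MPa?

σ ≈ 0 MPa

Free thermal elongation = αΔT L = 1.2×10⁻⁶ × 124 × 850 = 0.1265 mm.
This is smaller than the 0.16 mm clearance, so the tie expands freely without reaching the stop — the stress is zero.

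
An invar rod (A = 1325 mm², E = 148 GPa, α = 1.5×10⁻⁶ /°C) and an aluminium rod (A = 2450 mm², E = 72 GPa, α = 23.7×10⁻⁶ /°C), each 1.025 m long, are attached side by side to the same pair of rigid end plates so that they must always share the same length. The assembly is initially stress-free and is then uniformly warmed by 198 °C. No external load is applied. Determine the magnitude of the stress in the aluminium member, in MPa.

The aluminium has the larger α, so on heating it would change length more than the invar if both were free. The rigid plates force a common final length, so the aluminium is put into compression and the invar into tension, with equal and opposite forces P (no external load).
Compatibility of the two members (thermal + elastic change equal): (α₁ − α₂)ΔT = P·[1/(A₁E₁) + 1/(A₂E₂)].
|α₁ − α₂|·ΔT = 22.2×10⁻⁶ × 198 = 0.004396.
1/(A₁E₁) + 1/(A₂E₂) = 1/(1325×148×10³) + 1/(2450×72×10³) = 1.077×10⁻⁸ N⁻¹.
So P = 0.004396 / 1.077×10⁻⁸ = 408.2 kN.
σ_{aluminium} = P/A₂ = 408200/2450 = 166.6 MPa, compressive.

σ ≈ 167 MPa (compressive)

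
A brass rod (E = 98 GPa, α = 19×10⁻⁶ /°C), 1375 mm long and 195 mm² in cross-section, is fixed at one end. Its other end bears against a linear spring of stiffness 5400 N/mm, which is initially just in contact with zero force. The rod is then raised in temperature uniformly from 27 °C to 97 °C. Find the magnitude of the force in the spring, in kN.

P ≈ 7.11 kN

Free thermal expansion: δ_free = αΔT L = 19×10⁻⁶ × 70 × 1375 = 1.829 mm.
Let P be the compressive force at the spring. The rod shortens elastically by PL/(AE) and the spring compresses by P/k; together these equal δ_free.
So P = δ_free / [L/(AE) + 1/k] = 1.829 / [ 1375/(195×98×10³) + 1/(5400) ].
P = 1.829 / 0.0002571 = 7112 N.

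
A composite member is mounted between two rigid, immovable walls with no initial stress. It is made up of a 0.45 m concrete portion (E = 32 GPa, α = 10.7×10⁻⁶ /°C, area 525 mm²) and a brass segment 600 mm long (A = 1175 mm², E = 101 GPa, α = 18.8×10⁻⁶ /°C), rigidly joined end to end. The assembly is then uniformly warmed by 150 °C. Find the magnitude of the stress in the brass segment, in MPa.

If the supports were absent, the total length change would be Σ αᵢΔT Lᵢ = 10.7×10⁻⁶×150×450 + 18.8×10⁻⁶×150×600 = 2.414 mm.
The walls prevent any net length change, so an axial force P (same in every segment) develops. Compatibility: P · Σ Lᵢ/(AᵢEᵢ) = δ_free.
Σ Lᵢ/(AᵢEᵢ) = 450/(525×32×10³) + 600/(1175×101×10³) = 3.184×10⁻⁵ mm/N.
Hence P = δ_free / Σ(L/AE) = 2.414/3.184×10⁻⁵ = 75.82 kN (compressive).
σ_{brass} = P / A = 75820 / 1175 = 64.53 MPa.

σ ≈ 64.5 MPa (compressive)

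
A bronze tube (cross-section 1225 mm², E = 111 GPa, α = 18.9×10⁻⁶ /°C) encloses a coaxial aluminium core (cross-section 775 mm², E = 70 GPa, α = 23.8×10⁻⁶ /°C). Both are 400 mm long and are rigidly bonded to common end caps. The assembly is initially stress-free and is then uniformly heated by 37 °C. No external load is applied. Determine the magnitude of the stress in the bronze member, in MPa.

σ ≈ 5.74 MPa (tensile)

Equilibrium of a rigid end plate with no external load gives equal and opposite internal forces ±P in the two members. Since α_{aluminium} > α_{bronze}, heating drives the aluminium into compression and the bronze into tension.
Setting the final lengths equal and cancelling L: (α₁ − α₂)ΔT = P/(A₁E₁) + P/(A₂E₂).
|α₁ − α₂|·ΔT = 4.9×10⁻⁶ × 37 = 0.0001813.
1/(A₁E₁) + 1/(A₂E₂) = 1/(1225×111×10³) + 1/(775×70×10³) = 2.579×10⁻⁸ N⁻¹.
P = 0.0001813 / 2.579×10⁻⁸ = 7031 N = 7.031 kN.
σ_{bronze} = P/A₁ = 7031/1225 = 5.739 MPa, tensile.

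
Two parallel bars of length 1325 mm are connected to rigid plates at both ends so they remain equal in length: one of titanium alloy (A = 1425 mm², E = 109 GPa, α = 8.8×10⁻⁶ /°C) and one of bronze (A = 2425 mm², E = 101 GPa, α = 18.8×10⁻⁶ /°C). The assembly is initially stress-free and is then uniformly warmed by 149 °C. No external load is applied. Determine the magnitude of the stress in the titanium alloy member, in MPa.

σ ≈ 99.4 MPa (tensile)

The bronze has the larger α, so on heating it would change length more than the titanium alloy if both were free. The rigid plates force a common final length, so the bronze is put into compression and the titanium alloy into tension, with equal and opposite forces P (no external load).
Compatibility of the two members (thermal + elastic change equal): (α₁ − α₂)ΔT = P·[1/(A₁E₁) + 1/(A₂E₂)].
|α₁ − α₂|·ΔT = 10×10⁻⁶ × 149 = 0.00149.
1/(A₁E₁) + 1/(A₂E₂) = 1/(1425×109×10³) + 1/(2425×101×10³) = 1.052×10⁻⁸ N⁻¹.
So P = 0.00149 / 1.052×10⁻⁸ = 141.6 kN.
σ_{titanium alloy} = P/A₁ = 141600/1425 = 99.38 MPa, tensile.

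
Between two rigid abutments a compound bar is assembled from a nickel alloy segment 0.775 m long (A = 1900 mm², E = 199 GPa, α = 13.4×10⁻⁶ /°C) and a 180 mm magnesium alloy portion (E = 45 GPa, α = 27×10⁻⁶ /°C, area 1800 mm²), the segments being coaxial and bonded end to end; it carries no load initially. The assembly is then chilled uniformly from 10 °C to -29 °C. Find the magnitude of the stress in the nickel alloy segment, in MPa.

σ ≈ 73.3 MPa (tensile)

Free thermal contraction of the whole bar: Σ αᵢΔT Lᵢ = 13.4×10⁻⁶×39×775 + 27×10⁻⁶×39×180 = 0.5946 mm.
The walls prevent any net length change, so an axial force P (same in every segment) develops. Compatibility: P · Σ Lᵢ/(AᵢEᵢ) = δ_free.
Σ Lᵢ/(AᵢEᵢ) = 775/(1900×199×10³) + 180/(1800×45×10³) = 4.272×10⁻⁶ mm/N.
So P = 0.5946 / 4.272×10⁻⁶ = 139.2 kN, tensile.
σ_{nickel alloy} = P / A = 139200 / 1900 = 73.25 MPa.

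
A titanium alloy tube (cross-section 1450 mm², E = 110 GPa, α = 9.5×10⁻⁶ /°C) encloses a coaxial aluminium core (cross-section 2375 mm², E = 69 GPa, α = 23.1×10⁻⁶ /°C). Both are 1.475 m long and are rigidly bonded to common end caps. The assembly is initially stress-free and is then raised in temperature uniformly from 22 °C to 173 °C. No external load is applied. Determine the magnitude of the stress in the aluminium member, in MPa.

σ ≈ 69.9 MPa (compressive)

The aluminium has the larger α, so on heating it would change length more than the titanium alloy if both were free. The rigid plates force a common final length, so the aluminium is put into compression and the titanium alloy into tension, with equal and opposite forces P (no external load).
Compatibility of the two members (thermal + elastic change equal): (α₁ − α₂)ΔT = P·[1/(A₁E₁) + 1/(A₂E₂)].
|α₁ − α₂|·ΔT = 13.6×10⁻⁶ × 151 = 0.002054.
1/(A₁E₁) + 1/(A₂E₂) = 1/(1450×110×10³) + 1/(2375×69×10³) = 1.237×10⁻⁸ N⁻¹.
P = 0.002054 / 1.237×10⁻⁸ = 166000 N = 166 kN.
σ_{aluminium} = P/A₂ = 166000/2375 = 69.89 MPa, compressive.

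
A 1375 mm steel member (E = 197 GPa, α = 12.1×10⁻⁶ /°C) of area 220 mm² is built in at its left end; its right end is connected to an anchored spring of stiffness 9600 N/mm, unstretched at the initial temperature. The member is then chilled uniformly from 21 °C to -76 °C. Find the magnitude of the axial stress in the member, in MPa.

If the spring were absent the member would shorten by αΔT L = 12.1×10⁻⁶ × 97 × 1375 = 1.614 mm.
With a force P in the spring, the elastic change of the member is PL/(AE) and that of the spring is P/k; compatibility requires their sum to equal δ_free.
P [ L/(AE) + 1/k ] = δ_free → P [ 1375/(220×197×10³) + 1/(9600) ] = 1.614.
P = 1.614 / 0.0001359 = 11880 N.
σ = P/A = 11880/220 = 53.98 MPa.

σ ≈ 54 MPa (tensile)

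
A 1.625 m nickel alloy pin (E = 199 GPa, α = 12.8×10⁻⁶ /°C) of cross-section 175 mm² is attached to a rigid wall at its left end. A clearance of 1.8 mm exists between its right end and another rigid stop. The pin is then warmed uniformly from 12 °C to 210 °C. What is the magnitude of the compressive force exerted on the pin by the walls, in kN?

P ≈ 49.7 kN

Unrestrained expansion: δ_free = αΔT L = 12.8×10⁻⁶ × 198 × 1625 = 4.118 mm.
After closing the 1.8 mm clearance, 4.118 − 1.8 = 2.318 mm of expansion remains to be suppressed by the wall.
That suppressed elongation corresponds to σ = E·Δ/L = 199×10³ × 2.318/1625 = 283.9 MPa.
P = σA = 283.9 × 175 = 49.69 kN.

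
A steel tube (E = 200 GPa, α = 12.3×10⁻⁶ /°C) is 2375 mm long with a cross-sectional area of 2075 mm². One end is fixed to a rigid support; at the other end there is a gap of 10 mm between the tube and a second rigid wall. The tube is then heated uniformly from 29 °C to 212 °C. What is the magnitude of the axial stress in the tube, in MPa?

If the wall were absent the tube would grow by αΔT L = 12.3×10⁻⁶ × 183 × 2375 = 5.346 mm.
This is smaller than the 10 mm clearance, so the tube expands freely without reaching the stop — the stress is zero.

σ ≈ 0 MPa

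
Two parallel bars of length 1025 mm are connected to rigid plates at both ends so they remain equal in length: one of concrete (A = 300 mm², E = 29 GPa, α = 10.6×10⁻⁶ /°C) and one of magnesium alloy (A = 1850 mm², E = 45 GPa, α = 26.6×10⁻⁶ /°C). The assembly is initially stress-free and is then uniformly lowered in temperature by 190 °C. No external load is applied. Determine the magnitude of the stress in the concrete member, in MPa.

Equilibrium of a rigid end plate with no external load gives equal and opposite internal forces ±P in the two members. Since α_{magnesium alloy} > α_{concrete}, cooling drives the magnesium alloy into tension and the concrete into compression.
Setting the final lengths equal and cancelling L: (α₁ − α₂)ΔT = P/(A₁E₁) + P/(A₂E₂).
|α₁ − α₂|·ΔT = 16×10⁻⁶ × 190 = 0.00304.
1/(A₁E₁) + 1/(A₂E₂) = 1/(300×29×10³) + 1/(1850×45×10³) = 1.27×10⁻⁷ N⁻¹.
So P = 0.00304 / 1.27×10⁻⁷ = 23.95 kN.
σ_{concrete} = P/A₁ = 23950/300 = 79.82 MPa, compressive.

σ ≈ 79.8 MPa (compressive)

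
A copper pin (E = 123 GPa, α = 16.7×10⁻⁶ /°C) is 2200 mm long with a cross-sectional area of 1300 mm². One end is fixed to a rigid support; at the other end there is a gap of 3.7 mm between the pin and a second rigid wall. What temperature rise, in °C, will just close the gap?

Contact occurs when the free expansion equals the gap: αΔT L = 3.7 mm.
ΔT = 3.7 / (16.7×10⁻⁶ × 2200) = 100.7 °C.

ΔT ≈ 101 °C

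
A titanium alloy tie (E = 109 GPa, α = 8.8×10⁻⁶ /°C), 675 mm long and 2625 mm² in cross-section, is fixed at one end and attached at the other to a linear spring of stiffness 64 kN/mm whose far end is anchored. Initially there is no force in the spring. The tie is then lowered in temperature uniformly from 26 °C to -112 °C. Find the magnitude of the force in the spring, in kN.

If the spring were absent the tie would shorten by αΔT L = 8.8×10⁻⁶ × 138 × 675 = 0.8197 mm.
With a force P in the spring, the elastic change of the tie is PL/(AE) and that of the spring is P/k; compatibility requires their sum to equal δ_free.
P [ L/(AE) + 1/k ] = δ_free → P [ 675/(2625×109×10³) + 1/(64×10³) ] = 0.8197.
P = 0.8197 / 1.798×10⁻⁵ = 45580 N.

P ≈ 45.6 kN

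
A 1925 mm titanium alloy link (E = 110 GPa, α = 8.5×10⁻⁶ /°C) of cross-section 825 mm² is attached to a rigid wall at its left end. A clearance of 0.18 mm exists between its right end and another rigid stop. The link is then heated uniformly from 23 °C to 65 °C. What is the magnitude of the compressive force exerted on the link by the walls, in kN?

If the wall were absent the link would grow by αΔT L = 8.5×10⁻⁶ × 42 × 1925 = 0.6872 mm.
This exceeds the 0.18 mm gap, so the wall pushes back. The portion of expansion that must be recovered elastically is δ_free − gap = 0.6872 − 0.18 = 0.5072 mm.
That suppressed elongation corresponds to σ = E·Δ/L = 110×10³ × 0.5072/1925 = 28.98 MPa.
P = σA = 28.98 × 825 = 23.91 kN.

P ≈ 23.9 kN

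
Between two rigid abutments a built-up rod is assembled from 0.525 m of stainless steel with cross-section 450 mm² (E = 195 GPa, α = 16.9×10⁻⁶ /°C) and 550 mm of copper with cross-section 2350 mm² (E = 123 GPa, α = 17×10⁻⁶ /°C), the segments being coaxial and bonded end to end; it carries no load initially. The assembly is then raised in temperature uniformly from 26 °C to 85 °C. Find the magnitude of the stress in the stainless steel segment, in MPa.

Free thermal expansion of the whole bar: Σ αᵢΔT Lᵢ = 16.9×10⁻⁶×59×525 + 17×10⁻⁶×59×550 = 1.075 mm.
The rigid supports impose zero overall length change; the single axial force P common to all segments must satisfy P Σ Lᵢ/(AᵢEᵢ) = δ_free.
The series flexibility is Σ Lᵢ/(AᵢEᵢ) = 525/(450×195×10³) + 550/(2350×123×10³) = 7.886×10⁻⁶ mm/N.
So P = 1.075 / 7.886×10⁻⁶ = 136.3 kN, compressive.
σ_{stainless steel} = P / A = 136300 / 450 = 303 MPa.

σ ≈ 303 MPa (compressive)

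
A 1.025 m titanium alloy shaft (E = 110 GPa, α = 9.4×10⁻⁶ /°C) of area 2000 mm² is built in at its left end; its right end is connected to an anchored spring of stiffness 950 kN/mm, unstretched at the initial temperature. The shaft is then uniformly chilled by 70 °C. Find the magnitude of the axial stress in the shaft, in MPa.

The unrestrained thermal change is αΔT L = 9.4×10⁻⁶ × 70 × 1025 = 0.6744 mm.
Let P be the tensile force in the spring. The shaft extends elastically by PL/(AE) and the spring stretches by P/k; together these equal δ_free.
So P = δ_free / [L/(AE) + 1/k] = 0.6744 / [ 1025/(2000×110×10³) + 1/(950×10³) ].
P = 0.6744 / 5.712×10⁻⁶ = 118100 N.
σ = P/A = 118100/2000 = 59.04 MPa.

σ ≈ 59 MPa (tensile)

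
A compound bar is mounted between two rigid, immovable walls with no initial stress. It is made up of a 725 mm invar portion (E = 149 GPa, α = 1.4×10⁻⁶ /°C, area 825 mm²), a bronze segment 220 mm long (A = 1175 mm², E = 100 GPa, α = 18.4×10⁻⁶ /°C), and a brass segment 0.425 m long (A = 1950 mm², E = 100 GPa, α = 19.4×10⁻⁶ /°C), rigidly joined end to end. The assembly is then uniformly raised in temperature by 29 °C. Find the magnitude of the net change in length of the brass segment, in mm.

|ΔL| ≈ 0.155 mm

Free thermal expansion of the whole bar: Σ αᵢΔT Lᵢ = 1.4×10⁻⁶×29×725 + 18.4×10⁻⁶×29×220 + 19.4×10⁻⁶×29×425 = 0.3859 mm.
Since the ends are fixed, an axial force P builds up, equal in every segment, with P · Σ Lᵢ/(AᵢEᵢ) = δ_free.
The series flexibility is Σ Lᵢ/(AᵢEᵢ) = 725/(825×149×10³) + 220/(1175×100×10³) + 425/(1950×100×10³) = 9.95×10⁻⁶ mm/N.
So P = 0.3859 / 9.95×10⁻⁶ = 38.79 kN, compressive.
For the brass segment, free thermal change = 19.4×10⁻⁶×29×425 = 0.2391 mm and elastic change from P = 38790×425/(1950×100×10³) = 0.08454 mm; these oppose, so the net change is 0.155 mm (segment lengthens).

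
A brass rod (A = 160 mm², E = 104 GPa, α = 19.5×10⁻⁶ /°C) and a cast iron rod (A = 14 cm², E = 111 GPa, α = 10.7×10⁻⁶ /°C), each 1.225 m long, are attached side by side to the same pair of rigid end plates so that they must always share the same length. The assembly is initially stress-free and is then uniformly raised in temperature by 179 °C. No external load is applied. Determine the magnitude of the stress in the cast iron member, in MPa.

σ ≈ 16.9 MPa (tensile)

Equilibrium of a rigid end plate with no external load gives equal and opposite internal forces ±P in the two members. Since α_{brass} > α_{cast iron}, heating drives the brass into compression and the cast iron into tension.
Equating the net (thermal + elastic) strains gives |α₁ − α₂|·ΔT = P·[1/(A₁E₁) + 1/(A₂E₂)].
|α₁ − α₂|·ΔT = 8.8×10⁻⁶ × 179 = 0.001575.
1/(A₁E₁) + 1/(A₂E₂) = 1/(160×104×10³) + 1/(1400×111×10³) = 6.653×10⁻⁸ N⁻¹.
So P = 0.001575 / 6.653×10⁻⁸ = 23.68 kN.
σ_{cast iron} = P/A₂ = 23680/1400 = 16.91 MPa, tensile.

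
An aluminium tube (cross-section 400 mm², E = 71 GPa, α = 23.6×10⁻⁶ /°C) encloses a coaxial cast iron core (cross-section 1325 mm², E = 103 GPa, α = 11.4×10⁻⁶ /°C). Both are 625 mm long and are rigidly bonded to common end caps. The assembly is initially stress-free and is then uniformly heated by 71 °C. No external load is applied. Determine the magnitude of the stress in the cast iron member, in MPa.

Equilibrium of a rigid end plate with no external load gives equal and opposite internal forces ±P in the two members. Since α_{aluminium} > α_{cast iron}, heating drives the aluminium into compression and the cast iron into tension.
Setting the final lengths equal and cancelling L: (α₁ − α₂)ΔT = P/(A₁E₁) + P/(A₂E₂).
|α₁ − α₂|·ΔT = 12.2×10⁻⁶ × 71 = 0.0008662.
1/(A₁E₁) + 1/(A₂E₂) = 1/(400×71×10³) + 1/(1325×103×10³) = 4.254×10⁻⁸ N⁻¹.
So P = 0.0008662 / 4.254×10⁻⁸ = 20.36 kN.
σ_{cast iron} = P/A₂ = 20360/1325 = 15.37 MPa, tensile.

σ ≈ 15.4 MPa (tensile)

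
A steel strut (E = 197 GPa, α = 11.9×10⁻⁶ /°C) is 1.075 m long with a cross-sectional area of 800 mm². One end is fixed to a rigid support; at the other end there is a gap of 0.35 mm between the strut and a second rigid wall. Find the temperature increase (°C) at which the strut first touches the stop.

ΔT ≈ 27.4 °C

The gap closes when αΔT L = 0.35 mm, since the strut is still unstressed at that instant.
ΔT = 0.35 / (11.9×10⁻⁶ × 1075) = 27.36 °C.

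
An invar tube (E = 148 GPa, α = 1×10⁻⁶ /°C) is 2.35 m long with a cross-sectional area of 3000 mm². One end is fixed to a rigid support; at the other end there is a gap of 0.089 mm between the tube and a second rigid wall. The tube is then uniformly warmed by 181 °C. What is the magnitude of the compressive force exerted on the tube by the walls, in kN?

P ≈ 63.5 kN

If the wall were absent the tube would grow by αΔT L = 1×10⁻⁶ × 181 × 2350 = 0.4253 mm.
After closing the 0.089 mm clearance, 0.4253 − 0.089 = 0.3363 mm of expansion remains to be suppressed by the wall.
So σ = E(δ_free − g)/L = 148×10³ × 0.3363/2350 = 21.18 MPa.
P = σA = 21.18 × 3000 = 63.55 kN.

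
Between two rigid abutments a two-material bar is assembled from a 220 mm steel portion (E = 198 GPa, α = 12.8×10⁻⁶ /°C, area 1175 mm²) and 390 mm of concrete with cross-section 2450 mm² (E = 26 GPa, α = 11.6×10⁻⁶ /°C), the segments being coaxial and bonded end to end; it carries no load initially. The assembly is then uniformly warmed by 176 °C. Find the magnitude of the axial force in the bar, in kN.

Free thermal expansion of the whole bar: Σ αᵢΔT Lᵢ = 12.8×10⁻⁶×176×220 + 11.6×10⁻⁶×176×390 = 1.292 mm.
Since the ends are fixed, an axial force P builds up, equal in every segment, with P · Σ Lᵢ/(AᵢEᵢ) = δ_free.
The series flexibility is Σ Lᵢ/(AᵢEᵢ) = 220/(1175×198×10³) + 390/(2450×26×10³) = 7.068×10⁻⁶ mm/N.
Hence P = δ_free / Σ(L/AE) = 1.292/7.068×10⁻⁶ = 182.8 kN (compressive).

P ≈ 183 kN (compressive)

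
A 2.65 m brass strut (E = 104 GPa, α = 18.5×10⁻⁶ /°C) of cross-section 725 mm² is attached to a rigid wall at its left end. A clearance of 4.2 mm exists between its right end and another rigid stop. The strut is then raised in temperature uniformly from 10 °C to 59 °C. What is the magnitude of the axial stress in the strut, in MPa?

Unrestrained expansion: δ_free = αΔT L = 18.5×10⁻⁶ × 49 × 2650 = 2.402 mm.
This is smaller than the 4.2 mm clearance, so the strut expands freely without reaching the stop — the stress is zero.

σ ≈ 0 MPa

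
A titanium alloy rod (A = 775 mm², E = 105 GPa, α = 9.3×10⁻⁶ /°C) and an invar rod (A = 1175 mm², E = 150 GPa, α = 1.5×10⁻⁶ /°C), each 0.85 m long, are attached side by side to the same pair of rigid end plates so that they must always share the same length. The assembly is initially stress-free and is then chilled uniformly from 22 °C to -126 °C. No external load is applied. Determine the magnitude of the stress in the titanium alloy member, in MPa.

σ ≈ 82.9 MPa (tensile)

Equilibrium of a rigid end plate with no external load gives equal and opposite internal forces ±P in the two members. Since α_{titanium alloy} > α_{invar}, cooling drives the titanium alloy into tension and the invar into compression.
Compatibility of the two members (thermal + elastic change equal): (α₁ − α₂)ΔT = P·[1/(A₁E₁) + 1/(A₂E₂)].
|α₁ − α₂|·ΔT = 7.8×10⁻⁶ × 148 = 0.001154.
1/(A₁E₁) + 1/(A₂E₂) = 1/(775×105×10³) + 1/(1175×150×10³) = 1.796×10⁻⁸ N⁻¹.
So P = 0.001154 / 1.796×10⁻⁸ = 64.27 kN.
σ_{titanium alloy} = P/A₁ = 64270/775 = 82.93 MPa, tensile.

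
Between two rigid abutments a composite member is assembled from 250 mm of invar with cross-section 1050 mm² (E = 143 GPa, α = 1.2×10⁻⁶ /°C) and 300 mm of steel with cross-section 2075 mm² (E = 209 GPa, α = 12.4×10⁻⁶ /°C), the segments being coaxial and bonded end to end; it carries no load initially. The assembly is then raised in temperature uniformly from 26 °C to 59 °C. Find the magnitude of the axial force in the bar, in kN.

P ≈ 56.3 kN (compressive)

Free thermal expansion of the whole bar: Σ αᵢΔT Lᵢ = 1.2×10⁻⁶×33×250 + 12.4×10⁻⁶×33×300 = 0.1327 mm.
The walls prevent any net length change, so an axial force P (same in every segment) develops. Compatibility: P · Σ Lᵢ/(AᵢEᵢ) = δ_free.
Σ Lᵢ/(AᵢEᵢ) = 250/(1050×143×10³) + 300/(2075×209×10³) = 2.357×10⁻⁶ mm/N.
So P = 0.1327 / 2.357×10⁻⁶ = 56.29 kN, compressive.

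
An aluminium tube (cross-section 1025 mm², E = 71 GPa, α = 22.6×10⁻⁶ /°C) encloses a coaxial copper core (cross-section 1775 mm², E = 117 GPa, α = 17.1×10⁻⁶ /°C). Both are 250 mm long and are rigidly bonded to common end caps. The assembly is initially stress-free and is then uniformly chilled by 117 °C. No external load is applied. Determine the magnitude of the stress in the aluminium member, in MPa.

The aluminium has the larger α, so on cooling it would change length more than the copper if both were free. The rigid plates force a common final length, so the aluminium is put into tension and the copper into compression, with equal and opposite forces P (no external load).
Equating the net (thermal + elastic) strains gives |α₁ − α₂|·ΔT = P·[1/(A₁E₁) + 1/(A₂E₂)].
|α₁ − α₂|·ΔT = 5.5×10⁻⁶ × 117 = 0.0006435.
1/(A₁E₁) + 1/(A₂E₂) = 1/(1025×71×10³) + 1/(1775×117×10³) = 1.856×10⁻⁸ N⁻¹.
So P = 0.0006435 / 1.856×10⁻⁸ = 34.68 kN.
σ_{aluminium} = P/A₁ = 34680/1025 = 33.83 MPa, tensile.

σ ≈ 33.8 MPa (tensile)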